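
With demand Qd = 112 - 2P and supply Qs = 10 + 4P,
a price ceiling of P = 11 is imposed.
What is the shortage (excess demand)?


At P = 11:
Qd = 112 - 2*11 = 90
Qs = 10 + 4*11 = 54
Shortage = Qd - Qs = 90 - 54 = 36

36


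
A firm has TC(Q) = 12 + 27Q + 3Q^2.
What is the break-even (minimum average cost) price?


AC(Q) = 12/Q + 27 + 3Q
To minimize: dAC/dQ = -12/Q^2 + 3 = 0
Q^2 = 12/3 = 4
Q* = 2
Min AC = 12/2 + 27 + 3*2
Min AC = 6 + 27 + 6 = 39

39


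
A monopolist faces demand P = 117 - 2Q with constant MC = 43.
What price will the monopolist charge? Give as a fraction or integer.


MR = 117 - 4Q
Set MR = MC: 117 - 4Q = 43
Q* = 37/2
Substitute into demand:
P* = 117 - 2*37/2 = 80

80


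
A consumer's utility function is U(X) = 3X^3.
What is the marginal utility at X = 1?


MU = dU/dX = 3*3*X^(3-1)
MU = 9*X^2
At X = 1:
MU = 9 * 1^2
MU = 9 * 1 = 9

9


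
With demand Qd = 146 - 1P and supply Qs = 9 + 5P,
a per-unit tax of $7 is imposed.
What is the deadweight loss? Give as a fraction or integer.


Pre-tax equilibrium quantity: Q* = 739/6
Post-tax equilibrium quantity: Q_tax = 352/3
Reduction in quantity: Q* - Q_tax = 35/6
DWL = (1/2) * tax * (Q* - Q_tax)
DWL = (1/2) * 7 * 35/6 = 245/12

245/12


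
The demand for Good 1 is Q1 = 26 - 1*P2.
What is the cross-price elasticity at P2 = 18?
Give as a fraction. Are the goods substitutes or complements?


dQ1/dP2 = -1
At P2 = 18: Q1 = 26 - 1*18 = 8
Exy = (dQ1/dP2)(P2/Q1) = -1 * 18 / 8 = -9/4
Since Exy < 0, the goods are complements.

-9/4 (complements)


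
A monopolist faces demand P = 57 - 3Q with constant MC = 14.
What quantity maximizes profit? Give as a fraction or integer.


TR = P*Q = (57 - 3Q)Q = 57Q - 3Q^2
MR = dTR/dQ = 57 - 6Q
Set MR = MC:
57 - 6Q = 14
43 = 6Q
Q* = 43/6 = 43/6

43/6


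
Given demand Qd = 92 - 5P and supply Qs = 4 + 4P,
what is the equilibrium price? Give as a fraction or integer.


At equilibrium, Qd = Qs.
92 - 5P = 4 + 4P
92 - 4 = 5P + 4P
88 = 9P
P* = 88/9 = 88/9

88/9


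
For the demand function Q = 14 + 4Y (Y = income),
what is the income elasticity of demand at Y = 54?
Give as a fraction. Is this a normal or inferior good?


dQ/dY = 4
At Y = 54: Q = 14 + 4*54 = 230
Ey = (dQ/dY)(Y/Q) = 4 * 54 / 230 = 108/115
Since Ey > 0, this is a normal good.

108/115 (normal good)


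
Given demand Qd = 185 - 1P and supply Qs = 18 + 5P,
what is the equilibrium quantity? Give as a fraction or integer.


First find equilibrium price:
185 - 1P = 18 + 5P
P* = 167/6 = 167/6
Then substitute into demand:
Q* = 185 - 1 * 167/6 = 943/6

943/6


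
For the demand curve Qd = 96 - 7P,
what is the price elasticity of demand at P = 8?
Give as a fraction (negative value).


dQ/dP = -7
At P = 8: Q = 96 - 7*8 = 40
E = (dQ/dP)(P/Q) = (-7)(8/40) = -7/5

-7/5


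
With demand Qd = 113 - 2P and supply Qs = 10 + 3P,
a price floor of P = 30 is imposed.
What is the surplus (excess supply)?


At P = 30:
Qd = 113 - 2*30 = 53
Qs = 10 + 3*30 = 100
Surplus = Qs - Qd = 100 - 53 = 47

47


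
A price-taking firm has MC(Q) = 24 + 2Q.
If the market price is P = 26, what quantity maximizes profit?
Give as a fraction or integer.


In perfect competition, profit is maximized where P = MC.
26 = 24 + 2Q
2 = 2Q
Q* = 2/2 = 1

1


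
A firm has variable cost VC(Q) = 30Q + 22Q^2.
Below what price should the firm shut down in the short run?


AVC(Q) = VC(Q)/Q = 30 + 22Q
AVC is increasing in Q, so minimum AVC is at Q -> 0+.
Min AVC = 30
The firm should shut down if P < 30.

30


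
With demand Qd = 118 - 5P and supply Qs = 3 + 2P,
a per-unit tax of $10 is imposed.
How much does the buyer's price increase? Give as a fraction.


With a per-unit tax, the buyer's price increase depends on relative slopes.
Supply slope: d = 2, Demand slope: b = 5
Buyer's price increase = d * tax / (b + d)
= 2 * 10 / (5 + 2)
= 20 / 7 = 20/7

20/7


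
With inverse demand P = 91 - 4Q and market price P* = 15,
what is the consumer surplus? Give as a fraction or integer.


Maximum willingness to pay (at Q=0): P_max = 91
Quantity demanded at P* = 15:
Q* = (91 - 15)/4 = 19
CS = (1/2) * Q* * (P_max - P*)
CS = (1/2) * 19 * (91 - 15)
CS = (1/2) * 19 * 76 = 722

722


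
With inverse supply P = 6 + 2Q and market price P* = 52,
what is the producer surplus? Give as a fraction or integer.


Minimum supply price (at Q=0): P_min = 6
Quantity supplied at P* = 52:
Q* = (52 - 6)/2 = 23
PS = (1/2) * Q* * (P* - P_min)
PS = (1/2) * 23 * (52 - 6)
PS = (1/2) * 23 * 46 = 529

529


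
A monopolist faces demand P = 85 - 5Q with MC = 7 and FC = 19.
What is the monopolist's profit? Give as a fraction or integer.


MR = MC: 85 - 10Q = 7
Q* = 39/5
P* = 85 - 5*39/5 = 46
Profit = (P* - MC)*Q* - FC
= (46 - 7)*39/5 - 19
= 39*39/5 - 19
= 1521/5 - 19 = 1426/5

1426/5


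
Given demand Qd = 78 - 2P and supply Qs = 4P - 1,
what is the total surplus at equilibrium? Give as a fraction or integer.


Find equilibrium: 78 - 2P = 4P - 1
78 + 1 = 6P
P* = 79/6 = 79/6
Q* = 4*79/6 - 1 = 155/3
Inverse demand: P = 39 - Q/2, so P_max = 39
Inverse supply: P = 1/4 + Q/4, so P_min = 1/4
CS = (1/2) * 155/3 * (39 - 79/6) = 24025/36
PS = (1/2) * 155/3 * (79/6 - 1/4) = 24025/72
TS = CS + PS = 24025/36 + 24025/72 = 24025/24

24025/24


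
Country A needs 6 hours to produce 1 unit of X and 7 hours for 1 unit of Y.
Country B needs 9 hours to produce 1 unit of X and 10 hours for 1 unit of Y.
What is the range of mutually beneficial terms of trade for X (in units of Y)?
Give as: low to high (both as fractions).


Opportunity cost of X for Country A = hours_X / hours_Y = 6/7 = 6/7 units of Y
Opportunity cost of X for Country B = hours_X / hours_Y = 9/10 = 9/10 units of Y
Terms of trade must be between the two opportunity costs.
Range: 6/7 to 9/10

6/7 to 9/10


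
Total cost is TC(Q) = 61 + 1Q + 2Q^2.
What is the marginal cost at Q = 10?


MC = dTC/dQ = 1 + 2*2*Q
At Q = 10:
MC = 1 + 4*10
MC = 1 + 40 = 41

41


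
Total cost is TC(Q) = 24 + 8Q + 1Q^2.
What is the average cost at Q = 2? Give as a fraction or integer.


TC(2) = 24 + 8*2 + 1*2^2
TC(2) = 24 + 16 + 4 = 44
AC = TC/Q = 44/2 = 22

22


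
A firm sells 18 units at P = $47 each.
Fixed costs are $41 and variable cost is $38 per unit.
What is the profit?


Total Revenue = P * Q = 47 * 18 = $846
Total Cost = FC + VC*Q = 41 + 38*18 = $725
Profit = TR - TC = 846 - 725 = $121

$121


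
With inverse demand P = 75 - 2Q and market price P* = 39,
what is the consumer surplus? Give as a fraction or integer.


Maximum willingness to pay (at Q=0): P_max = 75
Quantity demanded at P* = 39:
Q* = (75 - 39)/2 = 18
CS = (1/2) * Q* * (P_max - P*)
CS = (1/2) * 18 * (75 - 39)
CS = (1/2) * 18 * 36 = 324

324


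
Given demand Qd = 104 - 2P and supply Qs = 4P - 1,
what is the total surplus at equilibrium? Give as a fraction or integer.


Find equilibrium: 104 - 2P = 4P - 1
104 + 1 = 6P
P* = 105/6 = 35/2
Q* = 4*35/2 - 1 = 69
Inverse demand: P = 52 - Q/2, so P_max = 52
Inverse supply: P = 1/4 + Q/4, so P_min = 1/4
CS = (1/2) * 69 * (52 - 35/2) = 4761/4
PS = (1/2) * 69 * (35/2 - 1/4) = 4761/8
TS = CS + PS = 4761/4 + 4761/8 = 14283/8

14283/8


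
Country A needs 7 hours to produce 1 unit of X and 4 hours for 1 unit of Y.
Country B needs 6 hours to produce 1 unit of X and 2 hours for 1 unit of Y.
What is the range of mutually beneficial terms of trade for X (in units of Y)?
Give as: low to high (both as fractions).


Opportunity cost of X for Country A = hours_X / hours_Y = 7/4 = 7/4 units of Y
Opportunity cost of X for Country B = hours_X / hours_Y = 6/2 = 3 units of Y
Terms of trade must be between the two opportunity costs.
Range: 7/4 to 3

7/4 to 3


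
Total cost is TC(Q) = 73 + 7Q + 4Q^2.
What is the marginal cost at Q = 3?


MC = dTC/dQ = 7 + 2*4*Q
At Q = 3:
MC = 7 + 8*3
MC = 7 + 24 = 31

31


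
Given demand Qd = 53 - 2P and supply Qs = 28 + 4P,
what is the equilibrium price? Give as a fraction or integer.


At equilibrium, Qd = Qs.
53 - 2P = 28 + 4P
53 - 28 = 2P + 4P
25 = 6P
P* = 25/6 = 25/6

25/6


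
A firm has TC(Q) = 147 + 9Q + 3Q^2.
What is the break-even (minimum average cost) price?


AC(Q) = 147/Q + 9 + 3Q
To minimize: dAC/dQ = -147/Q^2 + 3 = 0
Q^2 = 147/3 = 49
Q* = 7
Min AC = 147/7 + 9 + 3*7
Min AC = 21 + 9 + 21 = 51

51


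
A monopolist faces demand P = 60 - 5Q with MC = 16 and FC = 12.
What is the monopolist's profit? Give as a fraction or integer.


MR = MC: 60 - 10Q = 16
Q* = 22/5
P* = 60 - 5*22/5 = 38
Profit = (P* - MC)*Q* - FC
= (38 - 16)*22/5 - 12
= 22*22/5 - 12
= 484/5 - 12 = 424/5

424/5


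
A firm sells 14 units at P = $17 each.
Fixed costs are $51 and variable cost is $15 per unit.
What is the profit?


Total Revenue = P * Q = 17 * 14 = $238
Total Cost = FC + VC*Q = 51 + 15*14 = $261
Profit = TR - TC = 238 - 261 = $-23

$-23


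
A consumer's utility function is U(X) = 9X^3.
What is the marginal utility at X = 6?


MU = dU/dX = 9*3*X^(3-1)
MU = 27*X^2
At X = 6:
MU = 27 * 6^2
MU = 27 * 36 = 972

972


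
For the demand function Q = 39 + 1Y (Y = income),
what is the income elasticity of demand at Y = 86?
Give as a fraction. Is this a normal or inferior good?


dQ/dY = 1
At Y = 86: Q = 39 + 1*86 = 125
Ey = (dQ/dY)(Y/Q) = 1 * 86 / 125 = 86/125
Since Ey > 0, this is a normal good.

86/125 (normal good)


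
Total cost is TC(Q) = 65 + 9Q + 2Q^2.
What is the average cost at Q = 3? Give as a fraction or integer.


TC(3) = 65 + 9*3 + 2*3^2
TC(3) = 65 + 27 + 18 = 110
AC = TC/Q = 110/3 = 110/3

110/3


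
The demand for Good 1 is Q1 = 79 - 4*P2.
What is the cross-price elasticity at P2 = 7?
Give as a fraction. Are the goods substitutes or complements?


dQ1/dP2 = -4
At P2 = 7: Q1 = 79 - 4*7 = 51
Exy = (dQ1/dP2)(P2/Q1) = -4 * 7 / 51 = -28/51
Since Exy < 0, the goods are complements.

-28/51 (complements)


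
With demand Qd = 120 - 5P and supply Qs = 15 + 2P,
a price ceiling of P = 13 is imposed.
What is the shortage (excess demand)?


At P = 13:
Qd = 120 - 5*13 = 55
Qs = 15 + 2*13 = 41
Shortage = Qd - Qs = 55 - 41 = 14

14


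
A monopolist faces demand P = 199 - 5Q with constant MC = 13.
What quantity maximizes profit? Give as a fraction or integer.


TR = P*Q = (199 - 5Q)Q = 199Q - 5Q^2
MR = dTR/dQ = 199 - 10Q
Set MR = MC:
199 - 10Q = 13
186 = 10Q
Q* = 186/10 = 93/5

93/5


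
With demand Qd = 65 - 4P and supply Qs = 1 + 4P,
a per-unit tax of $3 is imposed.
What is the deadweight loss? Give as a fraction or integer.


Pre-tax equilibrium quantity: Q* = 33
Post-tax equilibrium quantity: Q_tax = 27
Reduction in quantity: Q* - Q_tax = 6
DWL = (1/2) * tax * (Q* - Q_tax)
DWL = (1/2) * 3 * 6 = 9

9


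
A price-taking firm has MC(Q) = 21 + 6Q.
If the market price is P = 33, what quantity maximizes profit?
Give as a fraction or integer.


In perfect competition, profit is maximized where P = MC.
33 = 21 + 6Q
12 = 6Q
Q* = 12/6 = 2

2


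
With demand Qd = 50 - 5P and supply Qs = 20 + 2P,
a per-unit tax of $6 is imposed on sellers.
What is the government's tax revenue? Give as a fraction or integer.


With tax on sellers, new supply: Qs' = 20 + 2(P - 6)
= 8 + 2P
New equilibrium quantity:
Q_new = 20
Tax revenue = tax * Q_new = 6 * 20 = 120

120


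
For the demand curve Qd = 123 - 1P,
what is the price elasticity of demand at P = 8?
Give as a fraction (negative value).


dQ/dP = -1
At P = 8: Q = 123 - 1*8 = 115
E = (dQ/dP)(P/Q) = (-1)(8/115) = -8/115

-8/115


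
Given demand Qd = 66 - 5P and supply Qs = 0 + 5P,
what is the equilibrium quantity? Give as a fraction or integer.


First find equilibrium price:
66 - 5P = 0 + 5P
P* = 66/10 = 33/5
Then substitute into demand:
Q* = 66 - 5 * 33/5 = 33

33


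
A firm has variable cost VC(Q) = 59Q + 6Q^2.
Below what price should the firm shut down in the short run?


AVC(Q) = VC(Q)/Q = 59 + 6Q
AVC is increasing in Q, so minimum AVC is at Q -> 0+.
Min AVC = 59
The firm should shut down if P < 59.

59


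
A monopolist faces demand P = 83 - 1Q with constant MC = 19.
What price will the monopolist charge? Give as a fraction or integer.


MR = 83 - 2Q
Set MR = MC: 83 - 2Q = 19
Q* = 32
Substitute into demand:
P* = 83 - 1*32 = 51

51


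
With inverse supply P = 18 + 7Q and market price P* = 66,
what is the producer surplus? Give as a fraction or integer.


Minimum supply price (at Q=0): P_min = 18
Quantity supplied at P* = 66:
Q* = (66 - 18)/7 = 48/7
PS = (1/2) * Q* * (P* - P_min)
PS = (1/2) * 48/7 * (66 - 18)
PS = (1/2) * 48/7 * 48 = 1152/7

1152/7


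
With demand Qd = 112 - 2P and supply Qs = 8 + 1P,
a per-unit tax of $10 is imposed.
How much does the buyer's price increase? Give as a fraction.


With a per-unit tax, the buyer's price increase depends on relative slopes.
Supply slope: d = 1, Demand slope: b = 2
Buyer's price increase = d * tax / (b + d)
= 1 * 10 / (2 + 1)
= 10 / 3 = 10/3

10/3


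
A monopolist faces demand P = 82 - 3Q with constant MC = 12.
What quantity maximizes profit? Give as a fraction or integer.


TR = P*Q = (82 - 3Q)Q = 82Q - 3Q^2
MR = dTR/dQ = 82 - 6Q
Set MR = MC:
82 - 6Q = 12
70 = 6Q
Q* = 70/6 = 35/3

35/3


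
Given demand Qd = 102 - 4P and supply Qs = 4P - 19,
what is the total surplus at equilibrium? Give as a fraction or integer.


Find equilibrium: 102 - 4P = 4P - 19
102 + 19 = 8P
P* = 121/8 = 121/8
Q* = 4*121/8 - 19 = 83/2
Inverse demand: P = 51/2 - Q/4, so P_max = 51/2
Inverse supply: P = 19/4 + Q/4, so P_min = 19/4
CS = (1/2) * 83/2 * (51/2 - 121/8) = 6889/32
PS = (1/2) * 83/2 * (121/8 - 19/4) = 6889/32
TS = CS + PS = 6889/32 + 6889/32 = 6889/16

6889/16


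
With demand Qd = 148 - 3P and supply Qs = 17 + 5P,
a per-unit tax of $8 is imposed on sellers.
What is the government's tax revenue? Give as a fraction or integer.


With tax on sellers, new supply: Qs' = 17 + 5(P - 8)
= 5P - 23
New equilibrium quantity:
Q_new = 671/8
Tax revenue = tax * Q_new = 8 * 671/8 = 671

671


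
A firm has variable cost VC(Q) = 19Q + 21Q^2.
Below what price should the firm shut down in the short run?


AVC(Q) = VC(Q)/Q = 19 + 21Q
AVC is increasing in Q, so minimum AVC is at Q -> 0+.
Min AVC = 19
The firm should shut down if P < 19.

19


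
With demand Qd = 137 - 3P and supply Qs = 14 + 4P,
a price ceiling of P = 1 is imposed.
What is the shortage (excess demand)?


At P = 1:
Qd = 137 - 3*1 = 134
Qs = 14 + 4*1 = 18
Shortage = Qd - Qs = 134 - 18 = 116

116


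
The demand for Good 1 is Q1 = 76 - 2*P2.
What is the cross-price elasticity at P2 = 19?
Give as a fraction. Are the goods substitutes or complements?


dQ1/dP2 = -2
At P2 = 19: Q1 = 76 - 2*19 = 38
Exy = (dQ1/dP2)(P2/Q1) = -2 * 19 / 38 = -1
Since Exy < 0, the goods are complements.

-1 (complements)


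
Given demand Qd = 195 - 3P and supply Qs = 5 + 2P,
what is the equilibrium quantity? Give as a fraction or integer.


First find equilibrium price:
195 - 3P = 5 + 2P
P* = 190/5 = 38
Then substitute into demand:
Q* = 195 - 3 * 38 = 81

81


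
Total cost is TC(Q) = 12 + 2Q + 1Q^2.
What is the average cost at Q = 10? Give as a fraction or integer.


TC(10) = 12 + 2*10 + 1*10^2
TC(10) = 12 + 20 + 100 = 132
AC = TC/Q = 132/10 = 66/5

66/5


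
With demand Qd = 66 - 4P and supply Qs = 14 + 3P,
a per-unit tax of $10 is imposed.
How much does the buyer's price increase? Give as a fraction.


With a per-unit tax, the buyer's price increase depends on relative slopes.
Supply slope: d = 3, Demand slope: b = 4
Buyer's price increase = d * tax / (b + d)
= 3 * 10 / (4 + 3)
= 30 / 7 = 30/7

30/7


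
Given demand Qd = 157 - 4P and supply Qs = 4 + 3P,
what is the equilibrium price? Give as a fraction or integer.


At equilibrium, Qd = Qs.
157 - 4P = 4 + 3P
157 - 4 = 4P + 3P
153 = 7P
P* = 153/7 = 153/7

153/7


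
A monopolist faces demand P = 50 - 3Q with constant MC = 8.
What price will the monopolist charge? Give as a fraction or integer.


MR = 50 - 6Q
Set MR = MC: 50 - 6Q = 8
Q* = 7
Substitute into demand:
P* = 50 - 3*7 = 29

29


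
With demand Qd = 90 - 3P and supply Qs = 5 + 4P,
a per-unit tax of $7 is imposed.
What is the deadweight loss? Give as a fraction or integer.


Pre-tax equilibrium quantity: Q* = 375/7
Post-tax equilibrium quantity: Q_tax = 291/7
Reduction in quantity: Q* - Q_tax = 12
DWL = (1/2) * tax * (Q* - Q_tax)
DWL = (1/2) * 7 * 12 = 42

42


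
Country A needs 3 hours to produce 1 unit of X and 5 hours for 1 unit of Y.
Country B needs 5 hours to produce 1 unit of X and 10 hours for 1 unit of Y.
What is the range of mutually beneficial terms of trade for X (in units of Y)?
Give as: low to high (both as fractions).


Opportunity cost of X for Country A = hours_X / hours_Y = 3/5 = 3/5 units of Y
Opportunity cost of X for Country B = hours_X / hours_Y = 5/10 = 1/2 units of Y
Terms of trade must be between the two opportunity costs.
Range: 1/2 to 3/5

1/2 to 3/5


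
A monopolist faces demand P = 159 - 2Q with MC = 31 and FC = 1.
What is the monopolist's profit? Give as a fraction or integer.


MR = MC: 159 - 4Q = 31
Q* = 32
P* = 159 - 2*32 = 95
Profit = (P* - MC)*Q* - FC
= (95 - 31)*32 - 1
= 64*32 - 1
= 2048 - 1 = 2047

2047


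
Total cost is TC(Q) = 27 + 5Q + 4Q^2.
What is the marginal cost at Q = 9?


MC = dTC/dQ = 5 + 2*4*Q
At Q = 9:
MC = 5 + 8*9
MC = 5 + 72 = 77

77


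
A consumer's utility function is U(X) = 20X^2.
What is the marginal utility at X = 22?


MU = dU/dX = 20*2*X^(2-1)
MU = 40*X^1
At X = 22:
MU = 40 * 22^1
MU = 40 * 22 = 880

880


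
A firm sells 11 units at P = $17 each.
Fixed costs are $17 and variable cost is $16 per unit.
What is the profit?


Total Revenue = P * Q = 17 * 11 = $187
Total Cost = FC + VC*Q = 17 + 16*11 = $193
Profit = TR - TC = 187 - 193 = $-6

$-6


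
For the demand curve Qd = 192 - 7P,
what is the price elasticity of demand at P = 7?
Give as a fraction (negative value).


dQ/dP = -7
At P = 7: Q = 192 - 7*7 = 143
E = (dQ/dP)(P/Q) = (-7)(7/143) = -49/143

-49/143


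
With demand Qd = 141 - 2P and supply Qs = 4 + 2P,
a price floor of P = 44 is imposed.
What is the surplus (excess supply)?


At P = 44:
Qd = 141 - 2*44 = 53
Qs = 4 + 2*44 = 92
Surplus = Qs - Qd = 92 - 53 = 39

39


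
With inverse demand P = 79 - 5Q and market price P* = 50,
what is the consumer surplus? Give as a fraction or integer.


Maximum willingness to pay (at Q=0): P_max = 79
Quantity demanded at P* = 50:
Q* = (79 - 50)/5 = 29/5
CS = (1/2) * Q* * (P_max - P*)
CS = (1/2) * 29/5 * (79 - 50)
CS = (1/2) * 29/5 * 29 = 841/10

841/10


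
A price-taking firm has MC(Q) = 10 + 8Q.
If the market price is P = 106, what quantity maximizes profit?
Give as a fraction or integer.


In perfect competition, profit is maximized where P = MC.
106 = 10 + 8Q
96 = 8Q
Q* = 96/8 = 12

12


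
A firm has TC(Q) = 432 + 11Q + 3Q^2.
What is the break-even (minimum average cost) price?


AC(Q) = 432/Q + 11 + 3Q
To minimize: dAC/dQ = -432/Q^2 + 3 = 0
Q^2 = 432/3 = 144
Q* = 12
Min AC = 432/12 + 11 + 3*12
Min AC = 36 + 11 + 36 = 83

83


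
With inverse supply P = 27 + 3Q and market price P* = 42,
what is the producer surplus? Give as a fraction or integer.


Minimum supply price (at Q=0): P_min = 27
Quantity supplied at P* = 42:
Q* = (42 - 27)/3 = 5
PS = (1/2) * Q* * (P* - P_min)
PS = (1/2) * 5 * (42 - 27)
PS = (1/2) * 5 * 15 = 75/2

75/2


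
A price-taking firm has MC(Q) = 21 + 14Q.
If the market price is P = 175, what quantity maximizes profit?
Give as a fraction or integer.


In perfect competition, profit is maximized where P = MC.
175 = 21 + 14Q
154 = 14Q
Q* = 154/14 = 11

11


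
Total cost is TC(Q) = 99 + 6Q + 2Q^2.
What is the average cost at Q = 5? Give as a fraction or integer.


TC(5) = 99 + 6*5 + 2*5^2
TC(5) = 99 + 30 + 50 = 179
AC = TC/Q = 179/5 = 179/5

179/5


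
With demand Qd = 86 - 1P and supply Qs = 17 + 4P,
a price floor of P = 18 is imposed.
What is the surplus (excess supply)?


At P = 18:
Qd = 86 - 1*18 = 68
Qs = 17 + 4*18 = 89
Surplus = Qs - Qd = 89 - 68 = 21

21


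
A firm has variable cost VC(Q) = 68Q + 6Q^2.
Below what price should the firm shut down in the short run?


AVC(Q) = VC(Q)/Q = 68 + 6Q
AVC is increasing in Q, so minimum AVC is at Q -> 0+.
Min AVC = 68
The firm should shut down if P < 68.

68


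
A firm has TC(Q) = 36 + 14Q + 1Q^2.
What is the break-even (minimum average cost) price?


AC(Q) = 36/Q + 14 + 1Q
To minimize: dAC/dQ = -36/Q^2 + 1 = 0
Q^2 = 36/1 = 36
Q* = 6
Min AC = 36/6 + 14 + 1*6
Min AC = 6 + 14 + 6 = 26

26


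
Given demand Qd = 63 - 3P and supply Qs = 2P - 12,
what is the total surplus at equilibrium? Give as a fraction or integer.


Find equilibrium: 63 - 3P = 2P - 12
63 + 12 = 5P
P* = 75/5 = 15
Q* = 2*15 - 12 = 18
Inverse demand: P = 21 - Q/3, so P_max = 21
Inverse supply: P = 6 + Q/2, so P_min = 6
CS = (1/2) * 18 * (21 - 15) = 54
PS = (1/2) * 18 * (15 - 6) = 81
TS = CS + PS = 54 + 81 = 135

135


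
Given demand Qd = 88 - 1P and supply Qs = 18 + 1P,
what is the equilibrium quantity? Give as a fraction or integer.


First find equilibrium price:
88 - 1P = 18 + 1P
P* = 70/2 = 35
Then substitute into demand:
Q* = 88 - 1 * 35 = 53

53


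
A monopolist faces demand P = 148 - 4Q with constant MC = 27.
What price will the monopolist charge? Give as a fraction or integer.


MR = 148 - 8Q
Set MR = MC: 148 - 8Q = 27
Q* = 121/8
Substitute into demand:
P* = 148 - 4*121/8 = 175/2

175/2


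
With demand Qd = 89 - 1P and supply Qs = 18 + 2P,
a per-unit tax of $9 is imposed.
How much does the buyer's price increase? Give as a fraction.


With a per-unit tax, the buyer's price increase depends on relative slopes.
Supply slope: d = 2, Demand slope: b = 1
Buyer's price increase = d * tax / (b + d)
= 2 * 9 / (1 + 2)
= 18 / 3 = 6

6


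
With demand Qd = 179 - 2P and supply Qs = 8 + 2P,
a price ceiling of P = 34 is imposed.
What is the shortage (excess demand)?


At P = 34:
Qd = 179 - 2*34 = 111
Qs = 8 + 2*34 = 76
Shortage = Qd - Qs = 111 - 76 = 35

35


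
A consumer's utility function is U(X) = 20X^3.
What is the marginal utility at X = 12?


MU = dU/dX = 20*3*X^(3-1)
MU = 60*X^2
At X = 12:
MU = 60 * 12^2
MU = 60 * 144 = 8640

8640


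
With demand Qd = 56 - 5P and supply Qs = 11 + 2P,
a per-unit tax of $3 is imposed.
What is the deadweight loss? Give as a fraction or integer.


Pre-tax equilibrium quantity: Q* = 167/7
Post-tax equilibrium quantity: Q_tax = 137/7
Reduction in quantity: Q* - Q_tax = 30/7
DWL = (1/2) * tax * (Q* - Q_tax)
DWL = (1/2) * 3 * 30/7 = 45/7

45/7


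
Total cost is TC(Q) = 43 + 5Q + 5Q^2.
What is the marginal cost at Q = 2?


MC = dTC/dQ = 5 + 2*5*Q
At Q = 2:
MC = 5 + 10*2
MC = 5 + 20 = 25

25


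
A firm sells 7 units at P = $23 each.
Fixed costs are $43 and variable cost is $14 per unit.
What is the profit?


Total Revenue = P * Q = 23 * 7 = $161
Total Cost = FC + VC*Q = 43 + 14*7 = $141
Profit = TR - TC = 161 - 141 = $20

$20


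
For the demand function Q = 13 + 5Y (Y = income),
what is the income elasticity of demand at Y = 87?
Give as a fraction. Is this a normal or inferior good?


dQ/dY = 5
At Y = 87: Q = 13 + 5*87 = 448
Ey = (dQ/dY)(Y/Q) = 5 * 87 / 448 = 435/448
Since Ey > 0, this is a normal good.

435/448 (normal good)


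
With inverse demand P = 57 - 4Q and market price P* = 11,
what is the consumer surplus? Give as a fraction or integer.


Maximum willingness to pay (at Q=0): P_max = 57
Quantity demanded at P* = 11:
Q* = (57 - 11)/4 = 23/2
CS = (1/2) * Q* * (P_max - P*)
CS = (1/2) * 23/2 * (57 - 11)
CS = (1/2) * 23/2 * 46 = 529/2

529/2


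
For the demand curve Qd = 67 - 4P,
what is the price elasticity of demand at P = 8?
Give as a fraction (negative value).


dQ/dP = -4
At P = 8: Q = 67 - 4*8 = 35
E = (dQ/dP)(P/Q) = (-4)(8/35) = -32/35

-32/35


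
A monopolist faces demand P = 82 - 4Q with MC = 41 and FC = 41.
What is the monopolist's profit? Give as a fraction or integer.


MR = MC: 82 - 8Q = 41
Q* = 41/8
P* = 82 - 4*41/8 = 123/2
Profit = (P* - MC)*Q* - FC
= (123/2 - 41)*41/8 - 41
= 41/2*41/8 - 41
= 1681/16 - 41 = 1025/16

1025/16


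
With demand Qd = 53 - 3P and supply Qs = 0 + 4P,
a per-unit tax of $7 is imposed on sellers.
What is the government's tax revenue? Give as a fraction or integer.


With tax on sellers, new supply: Qs' = 0 + 4(P - 7)
= 4P - 28
New equilibrium quantity:
Q_new = 128/7
Tax revenue = tax * Q_new = 7 * 128/7 = 128

128


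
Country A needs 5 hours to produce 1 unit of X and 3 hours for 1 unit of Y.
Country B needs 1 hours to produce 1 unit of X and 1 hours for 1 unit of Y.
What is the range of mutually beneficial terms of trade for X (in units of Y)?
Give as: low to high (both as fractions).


Opportunity cost of X for Country A = hours_X / hours_Y = 5/3 = 5/3 units of Y
Opportunity cost of X for Country B = hours_X / hours_Y = 1/1 = 1 units of Y
Terms of trade must be between the two opportunity costs.
Range: 1 to 5/3

1 to 5/3


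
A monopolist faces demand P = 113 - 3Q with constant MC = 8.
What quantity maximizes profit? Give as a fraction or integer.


TR = P*Q = (113 - 3Q)Q = 113Q - 3Q^2
MR = dTR/dQ = 113 - 6Q
Set MR = MC:
113 - 6Q = 8
105 = 6Q
Q* = 105/6 = 35/2

35/2


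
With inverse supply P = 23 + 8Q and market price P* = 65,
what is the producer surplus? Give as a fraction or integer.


Minimum supply price (at Q=0): P_min = 23
Quantity supplied at P* = 65:
Q* = (65 - 23)/8 = 21/4
PS = (1/2) * Q* * (P* - P_min)
PS = (1/2) * 21/4 * (65 - 23)
PS = (1/2) * 21/4 * 42 = 441/4

441/4


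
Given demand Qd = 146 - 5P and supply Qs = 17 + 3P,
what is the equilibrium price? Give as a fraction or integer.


At equilibrium, Qd = Qs.
146 - 5P = 17 + 3P
146 - 17 = 5P + 3P
129 = 8P
P* = 129/8 = 129/8

129/8


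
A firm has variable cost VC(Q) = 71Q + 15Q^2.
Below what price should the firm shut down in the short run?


AVC(Q) = VC(Q)/Q = 71 + 15Q
AVC is increasing in Q, so minimum AVC is at Q -> 0+.
Min AVC = 71
The firm should shut down if P < 71.

71


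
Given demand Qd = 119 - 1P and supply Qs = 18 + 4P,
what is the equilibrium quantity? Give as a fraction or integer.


First find equilibrium price:
119 - 1P = 18 + 4P
P* = 101/5 = 101/5
Then substitute into demand:
Q* = 119 - 1 * 101/5 = 494/5

494/5


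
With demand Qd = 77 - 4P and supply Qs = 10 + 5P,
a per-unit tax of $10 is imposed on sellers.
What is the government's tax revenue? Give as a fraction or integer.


With tax on sellers, new supply: Qs' = 10 + 5(P - 10)
= 5P - 40
New equilibrium quantity:
Q_new = 25
Tax revenue = tax * Q_new = 10 * 25 = 250

250


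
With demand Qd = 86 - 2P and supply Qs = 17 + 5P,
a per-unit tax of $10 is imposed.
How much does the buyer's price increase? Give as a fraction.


With a per-unit tax, the buyer's price increase depends on relative slopes.
Supply slope: d = 5, Demand slope: b = 2
Buyer's price increase = d * tax / (b + d)
= 5 * 10 / (2 + 5)
= 50 / 7 = 50/7

50/7


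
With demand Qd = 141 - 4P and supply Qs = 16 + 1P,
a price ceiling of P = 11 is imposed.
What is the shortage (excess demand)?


At P = 11:
Qd = 141 - 4*11 = 97
Qs = 16 + 1*11 = 27
Shortage = Qd - Qs = 97 - 27 = 70

70


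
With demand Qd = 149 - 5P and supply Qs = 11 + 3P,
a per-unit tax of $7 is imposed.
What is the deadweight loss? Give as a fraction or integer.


Pre-tax equilibrium quantity: Q* = 251/4
Post-tax equilibrium quantity: Q_tax = 397/8
Reduction in quantity: Q* - Q_tax = 105/8
DWL = (1/2) * tax * (Q* - Q_tax)
DWL = (1/2) * 7 * 105/8 = 735/16

735/16


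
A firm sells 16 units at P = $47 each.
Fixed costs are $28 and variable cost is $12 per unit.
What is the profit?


Total Revenue = P * Q = 47 * 16 = $752
Total Cost = FC + VC*Q = 28 + 12*16 = $220
Profit = TR - TC = 752 - 220 = $532

$532


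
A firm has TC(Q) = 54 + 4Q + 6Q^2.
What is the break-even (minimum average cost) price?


AC(Q) = 54/Q + 4 + 6Q
To minimize: dAC/dQ = -54/Q^2 + 6 = 0
Q^2 = 54/6 = 9
Q* = 3
Min AC = 54/3 + 4 + 6*3
Min AC = 18 + 4 + 18 = 40

40


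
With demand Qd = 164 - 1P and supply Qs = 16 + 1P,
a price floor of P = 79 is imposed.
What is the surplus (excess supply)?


At P = 79:
Qd = 164 - 1*79 = 85
Qs = 16 + 1*79 = 95
Surplus = Qs - Qd = 95 - 85 = 10

10


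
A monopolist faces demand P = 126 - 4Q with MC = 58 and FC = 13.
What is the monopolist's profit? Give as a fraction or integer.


MR = MC: 126 - 8Q = 58
Q* = 17/2
P* = 126 - 4*17/2 = 92
Profit = (P* - MC)*Q* - FC
= (92 - 58)*17/2 - 13
= 34*17/2 - 13
= 289 - 13 = 276

276


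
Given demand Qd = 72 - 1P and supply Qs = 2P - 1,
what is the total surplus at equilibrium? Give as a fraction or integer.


Find equilibrium: 72 - 1P = 2P - 1
72 + 1 = 3P
P* = 73/3 = 73/3
Q* = 2*73/3 - 1 = 143/3
Inverse demand: P = 72 - Q/1, so P_max = 72
Inverse supply: P = 1/2 + Q/2, so P_min = 1/2
CS = (1/2) * 143/3 * (72 - 73/3) = 20449/18
PS = (1/2) * 143/3 * (73/3 - 1/2) = 20449/36
TS = CS + PS = 20449/18 + 20449/36 = 20449/12

20449/12


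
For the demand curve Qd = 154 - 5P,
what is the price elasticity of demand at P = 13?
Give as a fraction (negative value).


dQ/dP = -5
At P = 13: Q = 154 - 5*13 = 89
E = (dQ/dP)(P/Q) = (-5)(13/89) = -65/89

-65/89


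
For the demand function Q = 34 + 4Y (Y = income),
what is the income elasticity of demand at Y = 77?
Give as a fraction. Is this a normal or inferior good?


dQ/dY = 4
At Y = 77: Q = 34 + 4*77 = 342
Ey = (dQ/dY)(Y/Q) = 4 * 77 / 342 = 154/171
Since Ey > 0, this is a normal good.

154/171 (normal good)


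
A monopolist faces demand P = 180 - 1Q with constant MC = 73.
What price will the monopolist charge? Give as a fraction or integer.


MR = 180 - 2Q
Set MR = MC: 180 - 2Q = 73
Q* = 107/2
Substitute into demand:
P* = 180 - 1*107/2 = 253/2

253/2


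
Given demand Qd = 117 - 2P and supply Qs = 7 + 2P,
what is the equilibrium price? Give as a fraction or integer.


At equilibrium, Qd = Qs.
117 - 2P = 7 + 2P
117 - 7 = 2P + 2P
110 = 4P
P* = 110/4 = 55/2

55/2


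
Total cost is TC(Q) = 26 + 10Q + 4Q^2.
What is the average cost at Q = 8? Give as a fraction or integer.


TC(8) = 26 + 10*8 + 4*8^2
TC(8) = 26 + 80 + 256 = 362
AC = TC/Q = 362/8 = 181/4

181/4


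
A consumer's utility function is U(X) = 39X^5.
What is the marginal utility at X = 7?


MU = dU/dX = 39*5*X^(5-1)
MU = 195*X^4
At X = 7:
MU = 195 * 7^4
MU = 195 * 2401 = 468195

468195


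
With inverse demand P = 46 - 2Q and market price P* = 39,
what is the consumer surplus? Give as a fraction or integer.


Maximum willingness to pay (at Q=0): P_max = 46
Quantity demanded at P* = 39:
Q* = (46 - 39)/2 = 7/2
CS = (1/2) * Q* * (P_max - P*)
CS = (1/2) * 7/2 * (46 - 39)
CS = (1/2) * 7/2 * 7 = 49/4

49/4


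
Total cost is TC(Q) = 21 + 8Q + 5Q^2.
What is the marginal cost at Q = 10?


MC = dTC/dQ = 8 + 2*5*Q
At Q = 10:
MC = 8 + 10*10
MC = 8 + 100 = 108

108


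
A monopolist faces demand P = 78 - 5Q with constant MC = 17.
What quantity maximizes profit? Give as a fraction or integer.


TR = P*Q = (78 - 5Q)Q = 78Q - 5Q^2
MR = dTR/dQ = 78 - 10Q
Set MR = MC:
78 - 10Q = 17
61 = 10Q
Q* = 61/10 = 61/10

61/10


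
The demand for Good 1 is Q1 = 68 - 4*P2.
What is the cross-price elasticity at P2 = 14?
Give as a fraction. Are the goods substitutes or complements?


dQ1/dP2 = -4
At P2 = 14: Q1 = 68 - 4*14 = 12
Exy = (dQ1/dP2)(P2/Q1) = -4 * 14 / 12 = -14/3
Since Exy < 0, the goods are complements.

-14/3 (complements)


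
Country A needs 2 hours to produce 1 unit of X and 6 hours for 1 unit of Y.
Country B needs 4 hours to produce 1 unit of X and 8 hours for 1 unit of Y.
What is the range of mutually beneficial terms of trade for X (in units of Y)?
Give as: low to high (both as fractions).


Opportunity cost of X for Country A = hours_X / hours_Y = 2/6 = 1/3 units of Y
Opportunity cost of X for Country B = hours_X / hours_Y = 4/8 = 1/2 units of Y
Terms of trade must be between the two opportunity costs.
Range: 1/3 to 1/2

1/3 to 1/2


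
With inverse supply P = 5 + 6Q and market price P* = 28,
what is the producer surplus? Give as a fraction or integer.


Minimum supply price (at Q=0): P_min = 5
Quantity supplied at P* = 28:
Q* = (28 - 5)/6 = 23/6
PS = (1/2) * Q* * (P* - P_min)
PS = (1/2) * 23/6 * (28 - 5)
PS = (1/2) * 23/6 * 23 = 529/12

529/12


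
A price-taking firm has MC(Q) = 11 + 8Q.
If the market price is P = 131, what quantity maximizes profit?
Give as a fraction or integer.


In perfect competition, profit is maximized where P = MC.
131 = 11 + 8Q
120 = 8Q
Q* = 120/8 = 15

15


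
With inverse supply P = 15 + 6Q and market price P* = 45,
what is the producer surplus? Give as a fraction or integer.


Minimum supply price (at Q=0): P_min = 15
Quantity supplied at P* = 45:
Q* = (45 - 15)/6 = 5
PS = (1/2) * Q* * (P* - P_min)
PS = (1/2) * 5 * (45 - 15)
PS = (1/2) * 5 * 30 = 75

75


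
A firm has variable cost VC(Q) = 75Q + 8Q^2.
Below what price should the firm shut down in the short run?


AVC(Q) = VC(Q)/Q = 75 + 8Q
AVC is increasing in Q, so minimum AVC is at Q -> 0+.
Min AVC = 75
The firm should shut down if P < 75.

75


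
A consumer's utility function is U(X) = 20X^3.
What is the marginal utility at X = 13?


MU = dU/dX = 20*3*X^(3-1)
MU = 60*X^2
At X = 13:
MU = 60 * 13^2
MU = 60 * 169 = 10140

10140


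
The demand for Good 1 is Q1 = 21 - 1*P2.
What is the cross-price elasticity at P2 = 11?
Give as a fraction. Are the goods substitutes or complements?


dQ1/dP2 = -1
At P2 = 11: Q1 = 21 - 1*11 = 10
Exy = (dQ1/dP2)(P2/Q1) = -1 * 11 / 10 = -11/10
Since Exy < 0, the goods are complements.

-11/10 (complements)


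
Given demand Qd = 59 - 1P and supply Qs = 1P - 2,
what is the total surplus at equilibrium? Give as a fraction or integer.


Find equilibrium: 59 - 1P = 1P - 2
59 + 2 = 2P
P* = 61/2 = 61/2
Q* = 1*61/2 - 2 = 57/2
Inverse demand: P = 59 - Q/1, so P_max = 59
Inverse supply: P = 2 + Q/1, so P_min = 2
CS = (1/2) * 57/2 * (59 - 61/2) = 3249/8
PS = (1/2) * 57/2 * (61/2 - 2) = 3249/8
TS = CS + PS = 3249/8 + 3249/8 = 3249/4

3249/4


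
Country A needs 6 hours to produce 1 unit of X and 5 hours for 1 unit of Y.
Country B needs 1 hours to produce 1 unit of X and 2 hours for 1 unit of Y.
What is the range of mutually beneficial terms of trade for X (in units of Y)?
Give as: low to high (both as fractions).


Opportunity cost of X for Country A = hours_X / hours_Y = 6/5 = 6/5 units of Y
Opportunity cost of X for Country B = hours_X / hours_Y = 1/2 = 1/2 units of Y
Terms of trade must be between the two opportunity costs.
Range: 1/2 to 6/5

1/2 to 6/5


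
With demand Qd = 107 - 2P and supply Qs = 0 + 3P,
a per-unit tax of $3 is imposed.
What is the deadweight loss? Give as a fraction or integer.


Pre-tax equilibrium quantity: Q* = 321/5
Post-tax equilibrium quantity: Q_tax = 303/5
Reduction in quantity: Q* - Q_tax = 18/5
DWL = (1/2) * tax * (Q* - Q_tax)
DWL = (1/2) * 3 * 18/5 = 27/5

27/5


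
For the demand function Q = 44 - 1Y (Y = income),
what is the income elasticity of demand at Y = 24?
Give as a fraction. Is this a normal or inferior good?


dQ/dY = -1
At Y = 24: Q = 44 - 1*24 = 20
Ey = (dQ/dY)(Y/Q) = -1 * 24 / 20 = -6/5
Since Ey < 0, this is a inferior good.

-6/5 (inferior good)


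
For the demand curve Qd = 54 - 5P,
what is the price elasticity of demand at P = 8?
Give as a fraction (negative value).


dQ/dP = -5
At P = 8: Q = 54 - 5*8 = 14
E = (dQ/dP)(P/Q) = (-5)(8/14) = -20/7

-20/7


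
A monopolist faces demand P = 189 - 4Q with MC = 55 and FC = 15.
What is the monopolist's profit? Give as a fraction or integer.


MR = MC: 189 - 8Q = 55
Q* = 67/4
P* = 189 - 4*67/4 = 122
Profit = (P* - MC)*Q* - FC
= (122 - 55)*67/4 - 15
= 67*67/4 - 15
= 4489/4 - 15 = 4429/4

4429/4


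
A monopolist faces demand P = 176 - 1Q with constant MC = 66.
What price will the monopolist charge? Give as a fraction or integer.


MR = 176 - 2Q
Set MR = MC: 176 - 2Q = 66
Q* = 55
Substitute into demand:
P* = 176 - 1*55 = 121

121


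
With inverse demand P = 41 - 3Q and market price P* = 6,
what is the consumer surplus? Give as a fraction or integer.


Maximum willingness to pay (at Q=0): P_max = 41
Quantity demanded at P* = 6:
Q* = (41 - 6)/3 = 35/3
CS = (1/2) * Q* * (P_max - P*)
CS = (1/2) * 35/3 * (41 - 6)
CS = (1/2) * 35/3 * 35 = 1225/6

1225/6


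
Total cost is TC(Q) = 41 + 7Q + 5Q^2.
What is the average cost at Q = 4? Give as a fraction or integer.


TC(4) = 41 + 7*4 + 5*4^2
TC(4) = 41 + 28 + 80 = 149
AC = TC/Q = 149/4 = 149/4

149/4


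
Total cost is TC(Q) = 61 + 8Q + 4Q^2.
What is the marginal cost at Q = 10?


MC = dTC/dQ = 8 + 2*4*Q
At Q = 10:
MC = 8 + 8*10
MC = 8 + 80 = 88

88


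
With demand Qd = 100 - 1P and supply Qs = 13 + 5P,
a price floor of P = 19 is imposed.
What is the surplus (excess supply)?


At P = 19:
Qd = 100 - 1*19 = 81
Qs = 13 + 5*19 = 108
Surplus = Qs - Qd = 108 - 81 = 27

27


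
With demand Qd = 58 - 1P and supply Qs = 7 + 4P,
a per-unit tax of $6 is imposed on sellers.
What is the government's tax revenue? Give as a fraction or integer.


With tax on sellers, new supply: Qs' = 7 + 4(P - 6)
= 4P - 17
New equilibrium quantity:
Q_new = 43
Tax revenue = tax * Q_new = 6 * 43 = 258

258


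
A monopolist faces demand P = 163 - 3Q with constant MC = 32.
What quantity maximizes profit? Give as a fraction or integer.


TR = P*Q = (163 - 3Q)Q = 163Q - 3Q^2
MR = dTR/dQ = 163 - 6Q
Set MR = MC:
163 - 6Q = 32
131 = 6Q
Q* = 131/6 = 131/6

131/6


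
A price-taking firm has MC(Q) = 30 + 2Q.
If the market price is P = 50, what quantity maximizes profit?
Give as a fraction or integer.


In perfect competition, profit is maximized where P = MC.
50 = 30 + 2Q
20 = 2Q
Q* = 20/2 = 10

10


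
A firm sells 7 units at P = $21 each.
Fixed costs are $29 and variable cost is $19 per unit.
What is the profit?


Total Revenue = P * Q = 21 * 7 = $147
Total Cost = FC + VC*Q = 29 + 19*7 = $162
Profit = TR - TC = 147 - 162 = $-15

$-15


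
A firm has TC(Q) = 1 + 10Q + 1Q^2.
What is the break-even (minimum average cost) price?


AC(Q) = 1/Q + 10 + 1Q
To minimize: dAC/dQ = -1/Q^2 + 1 = 0
Q^2 = 1/1 = 1
Q* = 1
Min AC = 1/1 + 10 + 1*1
Min AC = 1 + 10 + 1 = 12

12


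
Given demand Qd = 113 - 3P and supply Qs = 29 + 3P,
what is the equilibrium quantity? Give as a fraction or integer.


First find equilibrium price:
113 - 3P = 29 + 3P
P* = 84/6 = 14
Then substitute into demand:
Q* = 113 - 3 * 14 = 71

71


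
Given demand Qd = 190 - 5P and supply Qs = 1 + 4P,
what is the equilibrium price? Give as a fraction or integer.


At equilibrium, Qd = Qs.
190 - 5P = 1 + 4P
190 - 1 = 5P + 4P
189 = 9P
P* = 189/9 = 21

21


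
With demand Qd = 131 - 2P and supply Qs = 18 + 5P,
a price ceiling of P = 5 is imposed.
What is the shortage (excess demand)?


At P = 5:
Qd = 131 - 2*5 = 121
Qs = 18 + 5*5 = 43
Shortage = Qd - Qs = 121 - 43 = 78

78


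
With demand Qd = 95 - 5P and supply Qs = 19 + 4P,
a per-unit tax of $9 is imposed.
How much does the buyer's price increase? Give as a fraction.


With a per-unit tax, the buyer's price increase depends on relative slopes.
Supply slope: d = 4, Demand slope: b = 5
Buyer's price increase = d * tax / (b + d)
= 4 * 9 / (5 + 4)
= 36 / 9 = 4

4


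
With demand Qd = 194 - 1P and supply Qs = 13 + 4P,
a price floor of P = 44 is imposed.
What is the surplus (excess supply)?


At P = 44:
Qd = 194 - 1*44 = 150
Qs = 13 + 4*44 = 189
Surplus = Qs - Qd = 189 - 150 = 39

39


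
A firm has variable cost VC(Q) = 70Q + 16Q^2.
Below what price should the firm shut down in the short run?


AVC(Q) = VC(Q)/Q = 70 + 16Q
AVC is increasing in Q, so minimum AVC is at Q -> 0+.
Min AVC = 70
The firm should shut down if P < 70.

70


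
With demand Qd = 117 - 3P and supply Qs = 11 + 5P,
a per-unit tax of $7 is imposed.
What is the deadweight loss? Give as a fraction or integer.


Pre-tax equilibrium quantity: Q* = 309/4
Post-tax equilibrium quantity: Q_tax = 513/8
Reduction in quantity: Q* - Q_tax = 105/8
DWL = (1/2) * tax * (Q* - Q_tax)
DWL = (1/2) * 7 * 105/8 = 735/16

735/16
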